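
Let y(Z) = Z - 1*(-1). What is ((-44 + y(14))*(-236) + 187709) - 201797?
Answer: -7244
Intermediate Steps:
y(Z) = 1 + Z (y(Z) = Z + 1 = 1 + Z)
((-44 + y(14))*(-236) + 187709) - 201797 = ((-44 + (1 + 14))*(-236) + 187709) - 201797 = ((-44 + 15)*(-236) + 187709) - 201797 = (-29*(-236) + 187709) - 201797 = (6844 + 187709) - 201797 = 194553 - 201797 = -7244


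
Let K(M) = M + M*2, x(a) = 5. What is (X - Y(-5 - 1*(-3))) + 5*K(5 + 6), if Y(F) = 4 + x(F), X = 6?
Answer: 162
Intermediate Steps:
Y(F) = 9 (Y(F) = 4 + 5 = 9)
K(M) = 3*M (K(M) = M + 2*M = 3*M)
(X - Y(-5 - 1*(-3))) + 5*K(5 + 6) = (6 - 1*9) + 5*(3*(5 + 6)) = (6 - 9) + 5*(3*11) = -3 + 5*33 = -3 + 165 = 162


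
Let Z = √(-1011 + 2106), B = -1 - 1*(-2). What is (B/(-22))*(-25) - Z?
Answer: 25/22 - √1095 ≈ -31.954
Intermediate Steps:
B = 1 (B = -1 + 2 = 1)
Z = √1095 ≈ 33.091
(B/(-22))*(-25) - Z = (1/(-22))*(-25) - √1095 = (1*(-1/22))*(-25) - √1095 = -1/22*(-25) - √1095 = 25/22 - √1095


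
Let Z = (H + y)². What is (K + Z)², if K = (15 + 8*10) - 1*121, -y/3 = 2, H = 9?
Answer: 289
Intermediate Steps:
y = -6 (y = -3*2 = -6)
K = -26 (K = (15 + 80) - 121 = 95 - 121 = -26)
Z = 9 (Z = (9 - 6)² = 3² = 9)
(K + Z)² = (-26 + 9)² = (-17)² = 289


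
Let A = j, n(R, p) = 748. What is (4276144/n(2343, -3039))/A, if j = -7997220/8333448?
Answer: -742396326344/124623345 ≈ -5957.1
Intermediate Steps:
j = -666435/694454 (j = -7997220*1/8333448 = -666435/694454 ≈ -0.95965)
A = -666435/694454 ≈ -0.95965
(4276144/n(2343, -3039))/A = (4276144/748)/(-666435/694454) = (4276144*(1/748))*(-694454/666435) = (1069036/187)*(-694454/666435) = -742396326344/124623345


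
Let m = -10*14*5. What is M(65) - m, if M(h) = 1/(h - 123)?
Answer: 40599/58 ≈ 699.98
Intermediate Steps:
M(h) = 1/(-123 + h)
m = -700 (m = -140*5 = -700)
M(65) - m = 1/(-123 + 65) - 1*(-700) = 1/(-58) + 700 = -1/58 + 700 = 40599/58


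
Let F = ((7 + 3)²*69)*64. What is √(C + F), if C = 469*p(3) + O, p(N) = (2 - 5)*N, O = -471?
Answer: 2*√109227 ≈ 660.99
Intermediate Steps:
p(N) = -3*N
C = -4692 (C = 469*(-3*3) - 471 = 469*(-9) - 471 = -4221 - 471 = -4692)
F = 441600 (F = (10²*69)*64 = (100*69)*64 = 6900*64 = 441600)
√(C + F) = √(-4692 + 441600) = √436908 = 2*√109227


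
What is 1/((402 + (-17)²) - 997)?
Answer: -1/306 ≈ -0.0032680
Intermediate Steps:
1/((402 + (-17)²) - 997) = 1/((402 + 289) - 997) = 1/(691 - 997) = 1/(-306) = -1/306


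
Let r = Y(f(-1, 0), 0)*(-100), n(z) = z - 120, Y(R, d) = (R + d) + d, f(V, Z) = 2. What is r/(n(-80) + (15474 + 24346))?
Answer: -10/1981 ≈ -0.0050480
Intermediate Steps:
Y(R, d) = R + 2*d
n(z) = -120 + z
r = -200 (r = (2 + 2*0)*(-100) = (2 + 0)*(-100) = 2*(-100) = -200)
r/(n(-80) + (15474 + 24346)) = -200/((-120 - 80) + (15474 + 24346)) = -200/(-200 + 39820) = -200/39620 = -200*1/39620 = -10/1981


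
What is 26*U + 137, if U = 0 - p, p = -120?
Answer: 3257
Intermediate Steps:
U = 120 (U = 0 - 1*(-120) = 0 + 120 = 120)
26*U + 137 = 26*120 + 137 = 3120 + 137 = 3257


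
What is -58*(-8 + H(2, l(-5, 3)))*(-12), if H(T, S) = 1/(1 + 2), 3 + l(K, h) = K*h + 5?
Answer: -5336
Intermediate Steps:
l(K, h) = 2 + K*h (l(K, h) = -3 + (K*h + 5) = -3 + (5 + K*h) = 2 + K*h)
H(T, S) = 1/3
-58*(-8 + H(2, l(-5, 3)))*(-12) = -58*(-8 + 1/3)*(-12) = -58*(-23/3)*(-12) = (1334/3)*(-12) = -5336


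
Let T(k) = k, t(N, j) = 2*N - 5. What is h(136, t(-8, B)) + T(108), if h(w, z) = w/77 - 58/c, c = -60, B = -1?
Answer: 255793/2310 ≈ 110.73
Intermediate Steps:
t(N, j) = -5 + 2*N
h(w, z) = 29/30 + w/77 (h(w, z) = w/77 - 58/(-60) = w*(1/77) - 58*(-1/60) = w/77 + 29/30 = 29/30 + w/77)
h(136, t(-8, B)) + T(108) = (29/30 + (1/77)*136) + 108 = (29/30 + 136/77) + 108 = 6313/2310 + 108 = 255793/2310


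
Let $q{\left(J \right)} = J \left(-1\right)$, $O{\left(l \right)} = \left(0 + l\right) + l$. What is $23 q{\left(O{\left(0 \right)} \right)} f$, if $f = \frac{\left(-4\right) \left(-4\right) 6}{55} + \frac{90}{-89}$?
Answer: $0$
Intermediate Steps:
$O{\left(l \right)} = 2 l$ ($O{\left(l \right)} = l + l = 2 l$)
$q{\left(J \right)} = - J$
$f = \frac{3594}{4895}$ ($f = 16 \cdot 6 \cdot \frac{1}{55} + 90 \left(- \frac{1}{89}\right) = 96 \cdot \frac{1}{55} - \frac{90}{89} = \frac{96}{55} - \frac{90}{89} = \frac{3594}{4895} \approx 0.73422$)
$23 q{\left(O{\left(0 \right)} \right)} f = 23 \left(- 2 \cdot 0\right) \frac{3594}{4895} = 23 \left(\left(-1\right) 0\right) \frac{3594}{4895} = 23 \cdot 0 \cdot \frac{3594}{4895} = 0 \cdot \frac{3594}{4895} = 0$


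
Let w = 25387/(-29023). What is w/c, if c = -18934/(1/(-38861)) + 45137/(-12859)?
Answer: -326451433/274603356188022567 ≈ -1.1888e-9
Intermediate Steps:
c = 9461577238329/12859 (c = -18934/(-1/38861) + 45137*(-1/12859) = -18934*(-38861) - 45137/12859 = 735794174 - 45137/12859 = 9461577238329/12859 ≈ 7.3579e+8)
w = -25387/29023 (w = 25387*(-1/29023) = -25387/29023 ≈ -0.87472)
w/c = -25387/(29023*9461577238329/12859) = -25387/29023*12859/9461577238329 = -326451433/274603356188022567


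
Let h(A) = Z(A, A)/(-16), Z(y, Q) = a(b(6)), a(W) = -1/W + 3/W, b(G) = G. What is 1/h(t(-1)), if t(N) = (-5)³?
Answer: -48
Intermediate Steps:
a(W) = 2/W
t(N) = -125
Z(y, Q) = ⅓ (Z(y, Q) = 2/6 = 2*(⅙) = ⅓)
h(A) = -1/48 (h(A) = (⅓)/(-16) = (⅓)*(-1/16) = -1/48)
1/h(t(-1)) = 1/(-1/48) = -48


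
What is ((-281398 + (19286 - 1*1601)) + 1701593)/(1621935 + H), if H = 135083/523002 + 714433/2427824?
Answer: 912878959290453120/1029731854710098069 ≈ 0.88652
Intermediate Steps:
H = 350803818629/634878403824 (H = 135083*(1/523002) + 714433*(1/2427824) = 135083/523002 + 714433/2427824 = 350803818629/634878403824 ≈ 0.55255)
((-281398 + (19286 - 1*1601)) + 1701593)/(1621935 + H) = ((-281398 + (19286 - 1*1601)) + 1701593)/(1621935 + 350803818629/634878403824) = ((-281398 + (19286 - 1601)) + 1701593)/(1029731854710098069/634878403824) = ((-281398 + 17685) + 1701593)*(634878403824/1029731854710098069) = (-263713 + 1701593)*(634878403824/1029731854710098069) = 1437880*(634878403824/1029731854710098069) = 912878959290453120/1029731854710098069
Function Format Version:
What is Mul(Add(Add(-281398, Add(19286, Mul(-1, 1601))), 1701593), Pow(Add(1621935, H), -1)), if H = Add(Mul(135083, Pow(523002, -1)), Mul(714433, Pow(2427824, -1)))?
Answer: Rational(912878959290453120, 1029731854710098069) ≈ 0.88652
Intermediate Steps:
H = Rational(350803818629, 634878403824) (H = Add(Mul(135083, Rational(1, 523002)), Mul(714433, Rational(1, 2427824))) = Add(Rational(135083, 523002), Rational(714433, 2427824)) = Rational(350803818629, 634878403824) ≈ 0.55255)
Mul(Add(Add(-281398, Add(19286, Mul(-1, 1601))), 1701593), Pow(Add(1621935, H), -1)) = Mul(Add(Add(-281398, Add(19286, Mul(-1, 1601))), 1701593), Pow(Add(1621935, Rational(350803818629, 634878403824)), -1)) = Mul(Add(Add(-281398, Add(19286, -1601)), 1701593), Pow(Rational(1029731854710098069, 634878403824), -1)) = Mul(Add(Add(-281398, 17685), 1701593), Rational(634878403824, 1029731854710098069)) = Mul(Add(-263713, 1701593), Rational(634878403824, 1029731854710098069)) = Mul(1437880, Rational(634878403824, 1029731854710098069)) = Rational(912878959290453120, 1029731854710098069)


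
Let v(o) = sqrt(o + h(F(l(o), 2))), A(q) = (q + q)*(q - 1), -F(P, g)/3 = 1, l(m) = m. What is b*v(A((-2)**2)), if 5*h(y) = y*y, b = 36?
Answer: 36*sqrt(645)/5 ≈ 182.86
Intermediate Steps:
F(P, g) = -3 (F(P, g) = -3*1 = -3)
A(q) = 2*q*(-1 + q) (A(q) = (2*q)*(-1 + q) = 2*q*(-1 + q))
h(y) = y**2/5 (h(y) = (y*y)/5 = y**2/5)
v(o) = sqrt(9/5 + o) (v(o) = sqrt(o + (1/5)*(-3)**2) = sqrt(o + (1/5)*9) = sqrt(o + 9/5) = sqrt(9/5 + o))
b*v(A((-2)**2)) = 36*(sqrt(45 + 25*(2*(-2)**2*(-1 + (-2)**2)))/5) = 36*(sqrt(45 + 25*(2*4*(-1 + 4)))/5) = 36*(sqrt(45 + 25*(2*4*3))/5) = 36*(sqrt(45 + 25*24)/5) = 36*(sqrt(45 + 600)/5) = 36*(sqrt(645)/5) = 36*sqrt(645)/5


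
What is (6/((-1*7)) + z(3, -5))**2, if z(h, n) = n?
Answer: 1681/49 ≈ 34.306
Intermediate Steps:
(6/((-1*7)) + z(3, -5))**2 = (6/((-1*7)) - 5)**2 = (6/(-7) - 5)**2 = (6*(-1/7) - 5)**2 = (-6/7 - 5)**2 = (-41/7)**2 = 1681/49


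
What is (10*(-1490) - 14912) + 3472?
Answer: -26340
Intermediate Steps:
(10*(-1490) - 14912) + 3472 = (-14900 - 14912) + 3472 = -29812 + 3472 = -26340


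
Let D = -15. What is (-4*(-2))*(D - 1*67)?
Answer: -656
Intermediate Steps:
(-4*(-2))*(D - 1*67) = (-4*(-2))*(-15 - 1*67) = 8*(-15 - 67) = 8*(-82) = -656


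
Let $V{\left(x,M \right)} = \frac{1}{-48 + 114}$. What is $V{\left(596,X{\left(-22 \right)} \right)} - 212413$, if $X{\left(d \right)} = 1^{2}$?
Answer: $- \frac{14019257}{66} \approx -2.1241 \cdot 10^{5}$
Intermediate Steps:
$X{\left(d \right)} = 1$
$V{\left(x,M \right)} = \frac{1}{66}$
$V{\left(596,X{\left(-22 \right)} \right)} - 212413 = \frac{1}{66} - 212413 = - \frac{14019257}{66}$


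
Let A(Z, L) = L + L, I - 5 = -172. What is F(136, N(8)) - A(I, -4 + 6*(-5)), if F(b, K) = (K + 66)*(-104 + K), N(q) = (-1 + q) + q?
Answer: -7141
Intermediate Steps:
N(q) = -1 + 2*q
I = -167 (I = 5 - 172 = -167)
A(Z, L) = 2*L
F(b, K) = (-104 + K)*(66 + K) (F(b, K) = (66 + K)*(-104 + K) = (-104 + K)*(66 + K))
F(136, N(8)) - A(I, -4 + 6*(-5)) = (-6864 + (-1 + 2*8)² - 38*(-1 + 2*8)) - 2*(-4 + 6*(-5)) = (-6864 + (-1 + 16)² - 38*(-1 + 16)) - 2*(-4 - 30) = (-6864 + 15² - 38*15) - 2*(-34) = (-6864 + 225 - 570) - 1*(-68) = -7209 + 68 = -7141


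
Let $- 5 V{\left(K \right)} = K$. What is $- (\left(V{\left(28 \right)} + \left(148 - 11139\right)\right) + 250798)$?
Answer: $- \frac{1199007}{5} \approx -2.398 \cdot 10^{5}$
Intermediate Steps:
$V{\left(K \right)} = - \frac{K}{5}$
$- (\left(V{\left(28 \right)} + \left(148 - 11139\right)\right) + 250798) = - (\left(\left(- \frac{1}{5}\right) 28 + \left(148 - 11139\right)\right) + 250798) = - (\left(- \frac{28}{5} + \left(148 - 11139\right)\right) + 250798) = - (\left(- \frac{28}{5} - 10991\right) + 250798) = - (- \frac{54983}{5} + 250798) = \left(-1\right) \frac{1199007}{5} = - \frac{1199007}{5}$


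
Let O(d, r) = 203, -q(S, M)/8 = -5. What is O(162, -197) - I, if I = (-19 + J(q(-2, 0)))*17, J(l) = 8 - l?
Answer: 1070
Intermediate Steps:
q(S, M) = 40 (q(S, M) = -8*(-5) = 40)
I = -867 (I = (-19 + (8 - 1*40))*17 = (-19 + (8 - 40))*17 = (-19 - 32)*17 = -51*17 = -867)
O(162, -197) - I = 203 - 1*(-867) = 203 + 867 = 1070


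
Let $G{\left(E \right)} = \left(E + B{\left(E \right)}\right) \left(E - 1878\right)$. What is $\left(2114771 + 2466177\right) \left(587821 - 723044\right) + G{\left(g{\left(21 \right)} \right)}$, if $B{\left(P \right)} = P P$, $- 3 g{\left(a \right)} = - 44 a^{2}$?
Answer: $-427397083124$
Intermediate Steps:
$g{\left(a \right)} = \frac{44 a^{2}}{3}$ ($g{\left(a \right)} = - \frac{\left(-44\right) a^{2}}{3} = \frac{44 a^{2}}{3}$)
$B{\left(P \right)} = P^{2}$
$G{\left(E \right)} = \left(-1878 + E\right) \left(E + E^{2}\right)$ ($G{\left(E \right)} = \left(E + E^{2}\right) \left(E - 1878\right) = \left(E + E^{2}\right) \left(-1878 + E\right) = \left(-1878 + E\right) \left(E + E^{2}\right)$)
$\left(2114771 + 2466177\right) \left(587821 - 723044\right) + G{\left(g{\left(21 \right)} \right)} = \left(2114771 + 2466177\right) \left(587821 - 723044\right) + \frac{44 \cdot 21^{2}}{3} \left(-1878 + \left(\frac{44 \cdot 21^{2}}{3}\right)^{2} - 1877 \frac{44 \cdot 21^{2}}{3}\right) = 4580948 \left(587821 - 723044\right) + \frac{44}{3} \cdot 441 \left(-1878 + \left(\frac{44}{3} \cdot 441\right)^{2} - 1877 \cdot \frac{44}{3} \cdot 441\right) = 4580948 \left(-135223\right) + 6468 \left(-1878 + 6468^{2} - 12140436\right) = -619449531404 + 6468 \left(-1878 + 41835024 - 12140436\right) = -619449531404 + 6468 \cdot 29692710 = -619449531404 + 192052448280 = -427397083124$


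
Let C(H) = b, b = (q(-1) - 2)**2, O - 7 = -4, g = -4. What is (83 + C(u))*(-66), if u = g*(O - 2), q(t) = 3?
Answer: -5544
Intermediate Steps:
O = 3 (O = 7 - 4 = 3)
u = -4 (u = -4*(3 - 2) = -4*1 = -4)
b = 1 (b = (3 - 2)**2 = 1**2 = 1)
C(H) = 1
(83 + C(u))*(-66) = (83 + 1)*(-66) = 84*(-66) = -5544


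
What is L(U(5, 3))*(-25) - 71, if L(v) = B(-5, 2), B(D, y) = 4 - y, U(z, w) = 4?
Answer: -121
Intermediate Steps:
L(v) = 2 (L(v) = 4 - 1*2 = 4 - 2 = 2)
L(U(5, 3))*(-25) - 71 = 2*(-25) - 71 = -50 - 71 = -121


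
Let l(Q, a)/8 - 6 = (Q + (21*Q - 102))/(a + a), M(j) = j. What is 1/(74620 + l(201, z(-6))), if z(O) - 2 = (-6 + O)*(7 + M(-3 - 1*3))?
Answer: 1/72940 ≈ 1.3710e-5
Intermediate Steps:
z(O) = -4 + O (z(O) = 2 + (-6 + O)*(7 + (-3 - 1*3)) = 2 + (-6 + O)*(7 + (-3 - 3)) = 2 + (-6 + O)*(7 - 6) = 2 + (-6 + O)*1 = 2 + (-6 + O) = -4 + O)
l(Q, a) = 48 + 4*(-102 + 22*Q)/a (l(Q, a) = 48 + 8*((Q + (21*Q - 102))/(a + a)) = 48 + 8*((Q + (-102 + 21*Q))/((2*a))) = 48 + 8*((-102 + 22*Q)*(1/(2*a))) = 48 + 8*((-102 + 22*Q)/(2*a)) = 48 + 4*(-102 + 22*Q)/a)
1/(74620 + l(201, z(-6))) = 1/(74620 + 8*(-51 + 6*(-4 - 6) + 11*201)/(-4 - 6)) = 1/(74620 + 8*(-51 + 6*(-10) + 2211)/(-10)) = 1/(74620 + 8*(-1/10)*(-51 - 60 + 2211)) = 1/(74620 + 8*(-1/10)*2100) = 1/(74620 - 1680) = 1/72940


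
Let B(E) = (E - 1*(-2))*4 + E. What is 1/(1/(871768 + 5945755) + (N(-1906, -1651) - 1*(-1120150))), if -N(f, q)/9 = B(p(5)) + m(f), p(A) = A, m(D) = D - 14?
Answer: 6817523/7752430381560 ≈ 8.7940e-7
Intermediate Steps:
m(D) = -14 + D
B(E) = 8 + 5*E (B(E) = (E + 2)*4 + E = (2 + E)*4 + E = (8 + 4*E) + E = 8 + 5*E)
N(f, q) = -171 - 9*f (N(f, q) = -9*((8 + 5*5) + (-14 + f)) = -9*((8 + 25) + (-14 + f)) = -9*(33 + (-14 + f)) = -9*(19 + f) = -171 - 9*f)
1/(1/(871768 + 5945755) + (N(-1906, -1651) - 1*(-1120150))) = 1/(1/(871768 + 5945755) + ((-171 - 9*(-1906)) - 1*(-1120150))) = 1/(1/6817523 + ((-171 + 17154) + 1120150)) = 1/(1/6817523 + (16983 + 1120150)) = 1/(1/6817523 + 1137133) = 1/(7752430381560/6817523) = 6817523/7752430381560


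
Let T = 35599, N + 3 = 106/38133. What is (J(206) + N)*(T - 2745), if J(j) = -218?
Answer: -276870087098/38133 ≈ -7.2606e+6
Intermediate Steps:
N = -114293/38133 (N = -3 + 106/38133 = -114293/38133 ≈ -2.9972)
(J(206) + N)*(T - 2745) = (-218 - 114293/38133)*(35599 - 2745) = -8427287/38133*32854 = -276870087098/38133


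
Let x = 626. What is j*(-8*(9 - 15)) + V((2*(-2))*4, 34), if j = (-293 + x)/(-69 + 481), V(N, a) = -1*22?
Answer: 1730/103 ≈ 16.796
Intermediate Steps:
V(N, a) = -22
j = 333/412 (j = (-293 + 626)/(-69 + 481) = 333/412 ≈ 0.80825)
j*(-8*(9 - 15)) + V((2*(-2))*4, 34) = 333*(-8*(9 - 15))/412 - 22 = 333*(-8*(-6))/412 - 22 = (333/412)*48 - 22 = 3996/103 - 22 = 1730/103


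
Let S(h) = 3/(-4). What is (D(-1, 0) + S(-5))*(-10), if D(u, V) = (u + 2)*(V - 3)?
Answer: 75/2 ≈ 37.500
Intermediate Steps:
S(h) = -3/4 (S(h) = 3*(-1/4) = -3/4)
D(u, V) = (-3 + V)*(2 + u) (D(u, V) = (2 + u)*(-3 + V) = (-3 + V)*(2 + u))
(D(-1, 0) + S(-5))*(-10) = ((-6 - 3*(-1) + 2*0 + 0*(-1)) - 3/4)*(-10) = ((-6 + 3 + 0 + 0) - 3/4)*(-10) = (-3 - 3/4)*(-10) = -15/4*(-10) = 75/2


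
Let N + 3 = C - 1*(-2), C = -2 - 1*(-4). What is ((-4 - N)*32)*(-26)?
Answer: 4160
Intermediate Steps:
C = 2 (C = -2 + 4 = 2)
N = 1 (N = -3 + (2 - 1*(-2)) = -3 + (2 + 2) = -3 + 4 = 1)
((-4 - N)*32)*(-26) = ((-4 - 1*1)*32)*(-26) = ((-4 - 1)*32)*(-26) = -5*32*(-26) = -160*(-26) = 4160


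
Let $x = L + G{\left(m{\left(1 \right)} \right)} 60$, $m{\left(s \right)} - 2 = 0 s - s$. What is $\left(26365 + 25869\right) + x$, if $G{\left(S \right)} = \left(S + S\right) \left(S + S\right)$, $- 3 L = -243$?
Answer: $52555$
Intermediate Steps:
$L = 81$ ($L = \left(- \frac{1}{3}\right) \left(-243\right) = 81$)
$m{\left(s \right)} = 2 - s$ ($m{\left(s \right)} = 2 + \left(0 s - s\right) = 2 + \left(0 - s\right) = 2 - s$)
$G{\left(S \right)} = 4 S^{2}$ ($G{\left(S \right)} = 2 S 2 S = 4 S^{2}$)
$x = 321$ ($x = 81 + 4 \left(2 - 1\right)^{2} \cdot 60 = 81 + 4 \cdot 1^{2} \cdot 60 = 81 + 4 \cdot 1 \cdot 60 = 81 + 4 \cdot 60 = 81 + 240 = 321$)
$\left(26365 + 25869\right) + x = \left(26365 + 25869\right) + 321 = 52234 + 321 = 52555$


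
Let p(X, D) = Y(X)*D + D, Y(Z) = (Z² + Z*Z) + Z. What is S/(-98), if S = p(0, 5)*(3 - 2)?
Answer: -5/98 ≈ -0.051020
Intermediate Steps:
Y(Z) = Z + 2*Z² (Y(Z) = (Z² + Z²) + Z = 2*Z² + Z = Z + 2*Z²)
p(X, D) = D + D*X*(1 + 2*X) (p(X, D) = (X*(1 + 2*X))*D + D = D*X*(1 + 2*X) + D = D + D*X*(1 + 2*X))
S = 5 (S = (5*(1 + 0*(1 + 2*0)))*(3 - 2) = (5*(1 + 0*(1 + 0)))*1 = (5*(1 + 0*1))*1 = (5*(1 + 0))*1 = (5*1)*1 = 5*1 = 5)
S/(-98) = 5/(-98) = 5*(-1/98) = -5/98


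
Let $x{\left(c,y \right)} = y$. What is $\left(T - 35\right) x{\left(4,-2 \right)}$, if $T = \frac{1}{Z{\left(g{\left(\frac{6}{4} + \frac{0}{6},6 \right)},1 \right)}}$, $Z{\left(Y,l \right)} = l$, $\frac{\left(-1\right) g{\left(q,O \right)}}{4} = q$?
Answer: $68$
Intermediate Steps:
$g{\left(q,O \right)} = - 4 q$
$T = 1$ ($T = 1^{-1} = 1$)
$\left(T - 35\right) x{\left(4,-2 \right)} = \left(1 - 35\right) \left(-2\right) = \left(-34\right) \left(-2\right) = 68$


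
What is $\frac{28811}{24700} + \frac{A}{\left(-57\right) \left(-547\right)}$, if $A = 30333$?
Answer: $\frac{28903917}{13510900} \approx 2.1393$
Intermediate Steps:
$\frac{28811}{24700} + \frac{A}{\left(-57\right) \left(-547\right)} = \frac{28811}{24700} + \frac{30333}{\left(-57\right) \left(-547\right)} = 28811 \cdot \frac{1}{24700} + \frac{30333}{31179} = \frac{28811}{24700} + 30333 \cdot \frac{1}{31179} = \frac{28811}{24700} + \frac{10111}{10393} = \frac{28903917}{13510900}$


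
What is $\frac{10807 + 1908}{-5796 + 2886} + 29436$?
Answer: $\frac{17129209}{582} \approx 29432.0$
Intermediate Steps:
$\frac{10807 + 1908}{-5796 + 2886} + 29436 = \frac{12715}{-2910} + 29436 = 12715 \left(- \frac{1}{2910}\right) + 29436 = - \frac{2543}{582} + 29436 = \frac{17129209}{582}$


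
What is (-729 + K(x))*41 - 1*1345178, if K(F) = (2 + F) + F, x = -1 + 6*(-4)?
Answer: -1377035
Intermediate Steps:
x = -25 (x = -1 - 24 = -25)
K(F) = 2 + 2*F
(-729 + K(x))*41 - 1*1345178 = (-729 + (2 + 2*(-25)))*41 - 1*1345178 = (-729 + (2 - 50))*41 - 1345178 = (-729 - 48)*41 - 1345178 = -777*41 - 1345178 = -31857 - 1345178 = -1377035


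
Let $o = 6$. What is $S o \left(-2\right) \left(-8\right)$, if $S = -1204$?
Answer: $-115584$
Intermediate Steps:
$S o \left(-2\right) \left(-8\right) = - 1204 \cdot 6 \left(-2\right) \left(-8\right) = - 1204 \left(\left(-12\right) \left(-8\right)\right) = \left(-1204\right) 96 = -115584$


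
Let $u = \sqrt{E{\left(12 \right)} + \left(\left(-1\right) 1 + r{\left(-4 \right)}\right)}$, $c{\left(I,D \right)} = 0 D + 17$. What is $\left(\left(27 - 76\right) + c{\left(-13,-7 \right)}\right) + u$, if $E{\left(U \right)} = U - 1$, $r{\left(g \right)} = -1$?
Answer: $-29$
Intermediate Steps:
$E{\left(U \right)} = -1 + U$
$c{\left(I,D \right)} = 17$ ($c{\left(I,D \right)} = 0 + 17 = 17$)
$u = 3$ ($u = \sqrt{\left(-1 + 12\right) - 2} = \sqrt{11 - 2} = \sqrt{9} = 3$)
$\left(\left(27 - 76\right) + c{\left(-13,-7 \right)}\right) + u = \left(\left(27 - 76\right) + 17\right) + 3 = \left(-49 + 17\right) + 3 = -32 + 3 = -29$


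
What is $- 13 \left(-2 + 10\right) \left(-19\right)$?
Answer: $1976$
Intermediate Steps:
$- 13 \left(-2 + 10\right) \left(-19\right) = \left(-13\right) 8 \left(-19\right) = \left(-104\right) \left(-19\right) = 1976$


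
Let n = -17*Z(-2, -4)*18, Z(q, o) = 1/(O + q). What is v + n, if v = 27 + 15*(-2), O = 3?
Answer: -309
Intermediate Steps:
v = -3 (v = 27 - 30 = -3)
Z(q, o) = 1/(3 + q)
n = -306 (n = -17/(3 - 2)*18 = -17/1*18 = -17*1*18 = -17*18 = -306)
v + n = -3 - 306 = -309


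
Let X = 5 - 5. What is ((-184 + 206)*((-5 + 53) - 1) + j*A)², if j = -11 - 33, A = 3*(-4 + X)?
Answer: 2439844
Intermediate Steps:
X = 0
A = -12 (A = 3*(-4 + 0) = 3*(-4) = -12)
j = -44
((-184 + 206)*((-5 + 53) - 1) + j*A)² = ((-184 + 206)*((-5 + 53) - 1) - 44*(-12))² = (22*(48 - 1) + 528)² = (22*47 + 528)² = (1034 + 528)² = 1562² = 2439844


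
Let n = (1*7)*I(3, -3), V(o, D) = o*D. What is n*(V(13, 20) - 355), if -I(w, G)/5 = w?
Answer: 9975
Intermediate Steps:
I(w, G) = -5*w
V(o, D) = D*o
n = -105 (n = (1*7)*(-5*3) = 7*(-15) = -105)
n*(V(13, 20) - 355) = -105*(20*13 - 355) = -105*(260 - 355) = -105*(-95) = 9975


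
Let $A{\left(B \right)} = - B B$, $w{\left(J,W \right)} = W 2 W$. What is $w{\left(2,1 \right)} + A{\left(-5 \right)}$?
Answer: $-23$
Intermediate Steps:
$w{\left(J,W \right)} = 2 W^{2}$ ($w{\left(J,W \right)} = 2 W W = 2 W^{2}$)
$A{\left(B \right)} = - B^{2}$
$w{\left(2,1 \right)} + A{\left(-5 \right)} = 2 \cdot 1^{2} - \left(-5\right)^{2} = 2 \cdot 1 - 25 = 2 - 25 = -23$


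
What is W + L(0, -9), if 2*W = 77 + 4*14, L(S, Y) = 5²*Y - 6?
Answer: -329/2 ≈ -164.50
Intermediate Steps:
L(S, Y) = -6 + 25*Y (L(S, Y) = 25*Y - 6 = -6 + 25*Y)
W = 133/2 (W = (77 + 4*14)/2 = (77 + 56)/2 = (½)*133 = 133/2 ≈ 66.500)
W + L(0, -9) = 133/2 + (-6 + 25*(-9)) = 133/2 + (-6 - 225) = 133/2 - 231 = -329/2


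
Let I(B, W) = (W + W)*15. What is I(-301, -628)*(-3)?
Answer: 56520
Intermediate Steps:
I(B, W) = 30*W (I(B, W) = (2*W)*15 = 30*W)
I(-301, -628)*(-3) = (30*(-628))*(-3) = -18840*(-3) = 56520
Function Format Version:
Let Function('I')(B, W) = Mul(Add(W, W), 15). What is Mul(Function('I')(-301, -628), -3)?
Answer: 56520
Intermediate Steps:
Function('I')(B, W) = Mul(30, W) (Function('I')(B, W) = Mul(Mul(2, W), 15) = Mul(30, W))
Mul(Function('I')(-301, -628), -3) = Mul(Mul(30, -628), -3) = Mul(-18840, -3) = 56520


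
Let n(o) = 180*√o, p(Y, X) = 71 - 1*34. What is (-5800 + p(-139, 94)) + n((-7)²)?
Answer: -4503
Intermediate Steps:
p(Y, X) = 37 (p(Y, X) = 71 - 34 = 37)
(-5800 + p(-139, 94)) + n((-7)²) = (-5800 + 37) + 180*√((-7)²) = -5763 + 180*√49 = -5763 + 180*7 = -5763 + 1260 = -4503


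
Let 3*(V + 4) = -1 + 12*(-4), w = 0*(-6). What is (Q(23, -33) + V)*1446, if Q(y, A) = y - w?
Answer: 3856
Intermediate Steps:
w = 0
V = -61/3 (V = -4 + (-1 + 12*(-4))/3 = -4 + (-1 - 48)/3 = -4 + (1/3)*(-49) = -4 - 49/3 = -61/3 ≈ -20.333)
Q(y, A) = y (Q(y, A) = y - 1*0 = y + 0 = y)
(Q(23, -33) + V)*1446 = (23 - 61/3)*1446 = (8/3)*1446 = 3856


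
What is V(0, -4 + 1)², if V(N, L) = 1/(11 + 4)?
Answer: 1/225 ≈ 0.0044444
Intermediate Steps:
V(N, L) = 1/15
V(0, -4 + 1)² = (1/15)² = 1/225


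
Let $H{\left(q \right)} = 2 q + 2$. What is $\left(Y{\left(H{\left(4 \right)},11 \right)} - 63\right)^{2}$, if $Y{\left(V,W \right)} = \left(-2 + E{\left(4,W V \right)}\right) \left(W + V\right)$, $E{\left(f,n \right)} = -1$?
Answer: $15876$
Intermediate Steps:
$H{\left(q \right)} = 2 + 2 q$
$Y{\left(V,W \right)} = - 3 V - 3 W$ ($Y{\left(V,W \right)} = \left(-2 - 1\right) \left(W + V\right) = - 3 \left(V + W\right) = - 3 V - 3 W$)
$\left(Y{\left(H{\left(4 \right)},11 \right)} - 63\right)^{2} = \left(\left(- 3 \left(2 + 2 \cdot 4\right) - 33\right) - 63\right)^{2} = \left(\left(- 3 \left(2 + 8\right) - 33\right) - 63\right)^{2} = \left(\left(\left(-3\right) 10 - 33\right) - 63\right)^{2} = \left(\left(-30 - 33\right) - 63\right)^{2} = \left(-63 - 63\right)^{2} = \left(-126\right)^{2} = 15876$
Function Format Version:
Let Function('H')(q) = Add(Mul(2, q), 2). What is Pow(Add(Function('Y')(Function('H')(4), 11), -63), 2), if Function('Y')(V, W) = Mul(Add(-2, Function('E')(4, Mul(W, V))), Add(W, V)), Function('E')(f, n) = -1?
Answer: 15876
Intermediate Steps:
Function('H')(q) = Add(2, Mul(2, q))
Function('Y')(V, W) = Add(Mul(-3, V), Mul(-3, W)) (Function('Y')(V, W) = Mul(Add(-2, -1), Add(W, V)) = Mul(-3, Add(V, W)) = Add(Mul(-3, V), Mul(-3, W)))
Pow(Add(Function('Y')(Function('H')(4), 11), -63), 2) = Pow(Add(Add(Mul(-3, Add(2, Mul(2, 4))), Mul(-3, 11)), -63), 2) = Pow(Add(Add(Mul(-3, Add(2, 8)), -33), -63), 2) = Pow(Add(Add(Mul(-3, 10), -33), -63), 2) = Pow(Add(Add(-30, -33), -63), 2) = Pow(Add(-63, -63), 2) = Pow(-126, 2) = 15876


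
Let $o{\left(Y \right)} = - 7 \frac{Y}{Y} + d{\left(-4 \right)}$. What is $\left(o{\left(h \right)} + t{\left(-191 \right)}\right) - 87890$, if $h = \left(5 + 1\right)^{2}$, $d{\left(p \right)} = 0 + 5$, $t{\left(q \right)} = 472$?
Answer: $-87420$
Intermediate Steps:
$d{\left(p \right)} = 5$
$h = 36$ ($h = 6^{2} = 36$)
$o{\left(Y \right)} = -2$ ($o{\left(Y \right)} = - 7 \frac{Y}{Y} + 5 = \left(-7\right) 1 + 5 = -7 + 5 = -2$)
$\left(o{\left(h \right)} + t{\left(-191 \right)}\right) - 87890 = \left(-2 + 472\right) - 87890 = 470 - 87890 = -87420$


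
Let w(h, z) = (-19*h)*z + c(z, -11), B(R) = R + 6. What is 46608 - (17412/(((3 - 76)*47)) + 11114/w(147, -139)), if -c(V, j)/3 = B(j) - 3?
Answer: 62092734642326/1332089181 ≈ 46613.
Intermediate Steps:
B(R) = 6 + R
c(V, j) = -9 - 3*j (c(V, j) = -3*((6 + j) - 3) = -3*(3 + j) = -9 - 3*j)
w(h, z) = 24 - 19*h*z (w(h, z) = (-19*h)*z + (-9 - 3*(-11)) = -19*h*z + (-9 + 33) = -19*h*z + 24 = 24 - 19*h*z)
46608 - (17412/(((3 - 76)*47)) + 11114/w(147, -139)) = 46608 - (17412/(((3 - 76)*47)) + 11114/(24 - 19*147*(-139))) = 46608 - (17412/((-73*47)) + 11114/(24 + 388227)) = 46608 - (17412/(-3431) + 11114/388251) = 46608 - (17412*(-1/3431) + 11114*(1/388251)) = 46608 - (-17412/3431 + 11114/388251) = 46608 - 1*(-6722094278/1332089181) = 46608 + 6722094278/1332089181 = 62092734642326/1332089181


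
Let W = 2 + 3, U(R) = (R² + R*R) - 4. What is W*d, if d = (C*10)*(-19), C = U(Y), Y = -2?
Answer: -3800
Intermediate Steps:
U(R) = -4 + 2*R² (U(R) = (R² + R²) - 4 = 2*R² - 4 = -4 + 2*R²)
C = 4 (C = -4 + 2*(-2)² = -4 + 2*4 = -4 + 8 = 4)
W = 5
d = -760 (d = (4*10)*(-19) = 40*(-19) = -760)
W*d = 5*(-760) = -3800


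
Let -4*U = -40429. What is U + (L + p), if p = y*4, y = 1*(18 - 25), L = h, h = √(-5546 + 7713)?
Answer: 40317/4 + √2167 ≈ 10126.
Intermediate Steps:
U = 40429/4 (U = -¼*(-40429) = 40429/4 ≈ 10107.)
h = √2167 ≈ 46.551
L = √2167 ≈ 46.551
y = -7 (y = 1*(-7) = -7)
p = -28 (p = -7*4 = -28)
U + (L + p) = 40429/4 + (√2167 - 28) = 40429/4 + (-28 + √2167) = 40317/4 + √2167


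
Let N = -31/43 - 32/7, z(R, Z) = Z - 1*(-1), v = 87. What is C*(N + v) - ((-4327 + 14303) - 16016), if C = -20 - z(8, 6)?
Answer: 1154002/301 ≈ 3833.9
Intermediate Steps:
z(R, Z) = 1 + Z (z(R, Z) = Z + 1 = 1 + Z)
N = -1593/301 (N = -31*1/43 - 32*⅐ = -31/43 - 32/7 = -1593/301 ≈ -5.2924)
C = -27 (C = -20 - (1 + 6) = -20 - 1*7 = -20 - 7 = -27)
C*(N + v) - ((-4327 + 14303) - 16016) = -27*(-1593/301 + 87) - ((-4327 + 14303) - 16016) = -27*24594/301 - (9976 - 16016) = -664038/301 - 1*(-6040) = -664038/301 + 6040 = 1154002/301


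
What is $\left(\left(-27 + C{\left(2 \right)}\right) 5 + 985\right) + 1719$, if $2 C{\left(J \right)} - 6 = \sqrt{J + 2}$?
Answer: $2589$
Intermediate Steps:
$C{\left(J \right)} = 3 + \frac{\sqrt{2 + J}}{2}$ ($C{\left(J \right)} = 3 + \frac{\sqrt{J + 2}}{2} = 3 + \frac{\sqrt{2 + J}}{2}$)
$\left(\left(-27 + C{\left(2 \right)}\right) 5 + 985\right) + 1719 = \left(\left(-27 + \left(3 + \frac{\sqrt{2 + 2}}{2}\right)\right) 5 + 985\right) + 1719 = \left(\left(-27 + \left(3 + \frac{\sqrt{4}}{2}\right)\right) 5 + 985\right) + 1719 = \left(\left(-27 + \left(3 + \frac{1}{2} \cdot 2\right)\right) 5 + 985\right) + 1719 = \left(\left(-27 + \left(3 + 1\right)\right) 5 + 985\right) + 1719 = \left(\left(-27 + 4\right) 5 + 985\right) + 1719 = \left(\left(-23\right) 5 + 985\right) + 1719 = \left(-115 + 985\right) + 1719 = 870 + 1719 = 2589$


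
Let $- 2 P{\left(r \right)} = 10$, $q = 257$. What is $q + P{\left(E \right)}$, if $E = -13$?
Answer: $252$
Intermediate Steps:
$P{\left(r \right)} = -5$ ($P{\left(r \right)} = \left(- \frac{1}{2}\right) 10 = -5$)
$q + P{\left(E \right)} = 257 - 5 = 252$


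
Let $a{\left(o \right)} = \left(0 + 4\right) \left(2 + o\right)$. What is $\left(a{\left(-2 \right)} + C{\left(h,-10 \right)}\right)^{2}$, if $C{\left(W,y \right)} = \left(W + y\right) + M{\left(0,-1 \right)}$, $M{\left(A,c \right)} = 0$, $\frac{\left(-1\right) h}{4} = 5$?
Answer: $900$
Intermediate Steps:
$a{\left(o \right)} = 8 + 4 o$ ($a{\left(o \right)} = 4 \left(2 + o\right) = 8 + 4 o$)
$h = -20$ ($h = \left(-4\right) 5 = -20$)
$C{\left(W,y \right)} = W + y$ ($C{\left(W,y \right)} = \left(W + y\right) + 0 = W + y$)
$\left(a{\left(-2 \right)} + C{\left(h,-10 \right)}\right)^{2} = \left(\left(8 + 4 \left(-2\right)\right) - 30\right)^{2} = \left(\left(8 - 8\right) - 30\right)^{2} = \left(0 - 30\right)^{2} = \left(-30\right)^{2} = 900$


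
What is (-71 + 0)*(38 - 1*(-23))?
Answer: -4331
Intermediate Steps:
(-71 + 0)*(38 - 1*(-23)) = -71*(38 + 23) = -71*61 = -4331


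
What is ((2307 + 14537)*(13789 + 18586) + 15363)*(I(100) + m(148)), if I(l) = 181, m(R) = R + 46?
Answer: 204502448625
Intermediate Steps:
m(R) = 46 + R
((2307 + 14537)*(13789 + 18586) + 15363)*(I(100) + m(148)) = ((2307 + 14537)*(13789 + 18586) + 15363)*(181 + (46 + 148)) = (16844*32375 + 15363)*(181 + 194) = (545324500 + 15363)*375 = 545339863*375 = 204502448625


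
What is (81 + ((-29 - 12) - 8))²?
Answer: 1024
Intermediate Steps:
(81 + ((-29 - 12) - 8))² = (81 + (-41 - 8))² = (81 - 49)² = 32² = 1024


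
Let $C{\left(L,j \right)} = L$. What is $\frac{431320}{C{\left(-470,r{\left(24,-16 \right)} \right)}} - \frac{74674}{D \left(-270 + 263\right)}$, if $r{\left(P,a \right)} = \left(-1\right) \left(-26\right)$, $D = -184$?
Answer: $- \frac{29531847}{30268} \approx -975.68$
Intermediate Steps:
$r{\left(P,a \right)} = 26$
$\frac{431320}{C{\left(-470,r{\left(24,-16 \right)} \right)}} - \frac{74674}{D \left(-270 + 263\right)} = \frac{431320}{-470} - \frac{74674}{\left(-184\right) \left(-270 + 263\right)} = 431320 \left(- \frac{1}{470}\right) - \frac{74674}{\left(-184\right) \left(-7\right)} = - \frac{43132}{47} - \frac{74674}{1288} = - \frac{43132}{47} - \frac{37337}{644} = - \frac{29531847}{30268}$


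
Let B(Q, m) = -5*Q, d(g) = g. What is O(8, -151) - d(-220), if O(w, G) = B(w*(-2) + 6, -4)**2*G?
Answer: -377280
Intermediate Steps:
O(w, G) = G*(-30 + 10*w)**2 (O(w, G) = (-5*(w*(-2) + 6))**2*G = (-5*(-2*w + 6))**2*G = (-5*(6 - 2*w))**2*G = (-30 + 10*w)**2*G = G*(-30 + 10*w)**2)
O(8, -151) - d(-220) = 100*(-151)*(-3 + 8)**2 - 1*(-220) = 100*(-151)*5**2 + 220 = 100*(-151)*25 + 220 = -377500 + 220 = -377280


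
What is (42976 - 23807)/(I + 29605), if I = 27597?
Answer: 19169/57202 ≈ 0.33511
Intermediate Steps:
(42976 - 23807)/(I + 29605) = (42976 - 23807)/(27597 + 29605) = 19169/57202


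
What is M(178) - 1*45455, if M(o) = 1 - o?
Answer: -45632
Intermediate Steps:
M(178) - 1*45455 = (1 - 1*178) - 1*45455 = (1 - 178) - 45455 = -177 - 45455 = -45632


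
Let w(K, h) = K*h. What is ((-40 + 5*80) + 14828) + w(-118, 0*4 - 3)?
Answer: 15542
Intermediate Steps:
((-40 + 5*80) + 14828) + w(-118, 0*4 - 3) = ((-40 + 5*80) + 14828) - 118*(0*4 - 3) = ((-40 + 400) + 14828) - 118*(0 - 3) = (360 + 14828) - 118*(-3) = 15188 + 354 = 15542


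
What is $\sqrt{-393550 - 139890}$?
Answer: $8 i \sqrt{8335} \approx 730.37 i$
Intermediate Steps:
$\sqrt{-393550 - 139890} = \sqrt{-533440} = 8 i \sqrt{8335}$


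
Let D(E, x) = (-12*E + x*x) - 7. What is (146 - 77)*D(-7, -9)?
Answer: 10902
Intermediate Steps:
D(E, x) = -7 + x² - 12*E (D(E, x) = (-12*E + x²) - 7 = (x² - 12*E) - 7 = -7 + x² - 12*E)
(146 - 77)*D(-7, -9) = (146 - 77)*(-7 + (-9)² - 12*(-7)) = 69*(-7 + 81 + 84) = 69*158 = 10902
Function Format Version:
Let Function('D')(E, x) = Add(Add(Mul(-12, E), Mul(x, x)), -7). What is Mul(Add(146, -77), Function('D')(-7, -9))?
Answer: 10902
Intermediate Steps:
Function('D')(E, x) = Add(-7, Pow(x, 2), Mul(-12, E)) (Function('D')(E, x) = Add(Add(Mul(-12, E), Pow(x, 2)), -7) = Add(Add(Pow(x, 2), Mul(-12, E)), -7) = Add(-7, Pow(x, 2), Mul(-12, E)))
Mul(Add(146, -77), Function('D')(-7, -9)) = Mul(Add(146, -77), Add(-7, Pow(-9, 2), Mul(-12, -7))) = Mul(69, Add(-7, 81, 84)) = Mul(69, 158) = 10902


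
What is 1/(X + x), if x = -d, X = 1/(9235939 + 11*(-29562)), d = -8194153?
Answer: 8910757/73016106203822 ≈ 1.2204e-7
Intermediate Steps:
X = 1/8910757 (X = 1/(9235939 - 325182) = 1/8910757 ≈ 1.1222e-7)
x = 8194153 (x = -1*(-8194153) = 8194153)
1/(X + x) = 1/(1/8910757 + 8194153) = 1/(73016106203822/8910757) = 8910757/73016106203822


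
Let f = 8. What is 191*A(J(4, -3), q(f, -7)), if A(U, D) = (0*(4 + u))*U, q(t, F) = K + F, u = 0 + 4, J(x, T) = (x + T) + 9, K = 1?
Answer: 0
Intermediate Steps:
J(x, T) = 9 + T + x (J(x, T) = (T + x) + 9 = 9 + T + x)
u = 4
q(t, F) = 1 + F
A(U, D) = 0 (A(U, D) = (0*(4 + 4))*U = (0*8)*U = 0*U = 0)
191*A(J(4, -3), q(f, -7)) = 191*0 = 0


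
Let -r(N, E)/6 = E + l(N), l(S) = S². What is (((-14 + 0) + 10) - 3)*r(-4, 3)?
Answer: 798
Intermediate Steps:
r(N, E) = -6*E - 6*N² (r(N, E) = -6*(E + N²) = -6*E - 6*N²)
(((-14 + 0) + 10) - 3)*r(-4, 3) = (((-14 + 0) + 10) - 3)*(-6*3 - 6*(-4)²) = ((-14 + 10) - 3)*(-18 - 6*16) = (-4 - 3)*(-18 - 96) = -7*(-114) = 798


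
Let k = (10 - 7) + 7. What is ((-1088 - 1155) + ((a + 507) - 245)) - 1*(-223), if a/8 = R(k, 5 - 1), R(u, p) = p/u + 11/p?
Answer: -8664/5 ≈ -1732.8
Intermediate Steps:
k = 10 (k = 3 + 7 = 10)
R(u, p) = 11/p + p/u
a = 126/5 (a = 8*(11/(5 - 1) + (5 - 1)/10) = 8*(11/4 + 4*(1/10)) = 8*(11*(1/4) + 2/5) = 8*(11/4 + 2/5) = 8*(63/20) = 126/5 ≈ 25.200)
((-1088 - 1155) + ((a + 507) - 245)) - 1*(-223) = ((-1088 - 1155) + ((126/5 + 507) - 245)) - 1*(-223) = (-2243 + (2661/5 - 245)) + 223 = (-2243 + 1436/5) + 223 = -9779/5 + 223 = -8664/5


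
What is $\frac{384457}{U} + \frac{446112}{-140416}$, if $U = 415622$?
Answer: $- \frac{2053594493}{911874668} \approx -2.2521$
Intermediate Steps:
$\frac{384457}{U} + \frac{446112}{-140416} = \frac{384457}{415622} + \frac{446112}{-140416} = 384457 \cdot \frac{1}{415622} + 446112 \left(- \frac{1}{140416}\right) = \frac{384457}{415622} - \frac{13941}{4388} = - \frac{2053594493}{911874668}$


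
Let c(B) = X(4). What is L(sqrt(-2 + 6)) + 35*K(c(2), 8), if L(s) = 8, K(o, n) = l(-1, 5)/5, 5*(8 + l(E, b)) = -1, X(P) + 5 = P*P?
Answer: -247/5 ≈ -49.400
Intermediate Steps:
X(P) = -5 + P**2 (X(P) = -5 + P*P = -5 + P**2)
l(E, b) = -41/5 (l(E, b) = -8 + (1/5)*(-1) = -8 - 1/5 = -41/5)
c(B) = 11 (c(B) = -5 + 4**2 = -5 + 16 = 11)
K(o, n) = -41/25 (K(o, n) = -41/5/5 = -41/5*1/5 = -41/25)
L(sqrt(-2 + 6)) + 35*K(c(2), 8) = 8 + 35*(-41/25) = 8 - 287/5 = -247/5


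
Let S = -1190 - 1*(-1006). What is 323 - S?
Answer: 507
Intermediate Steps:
S = -184 (S = -1190 + 1006 = -184)
323 - S = 323 - 1*(-184) = 323 + 184 = 507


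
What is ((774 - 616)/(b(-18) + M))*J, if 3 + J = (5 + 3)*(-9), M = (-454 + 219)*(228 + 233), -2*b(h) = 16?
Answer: 11850/108343 ≈ 0.10937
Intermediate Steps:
b(h) = -8 (b(h) = -½*16 = -8)
M = -108335 (M = -235*461 = -108335)
J = -75 (J = -3 + (5 + 3)*(-9) = -3 + 8*(-9) = -3 - 72 = -75)
((774 - 616)/(b(-18) + M))*J = ((774 - 616)/(-8 - 108335))*(-75) = (158/(-108343))*(-75) = (158*(-1/108343))*(-75) = -158/108343*(-75) = 11850/108343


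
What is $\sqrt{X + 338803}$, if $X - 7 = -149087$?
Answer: $\sqrt{189723} \approx 435.57$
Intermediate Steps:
$X = -149080$ ($X = 7 - 149087 = -149080$)
$\sqrt{X + 338803} = \sqrt{-149080 + 338803} = \sqrt{189723}$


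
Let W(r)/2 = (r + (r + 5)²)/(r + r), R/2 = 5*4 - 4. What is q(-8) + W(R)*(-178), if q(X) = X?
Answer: -124817/16 ≈ -7801.1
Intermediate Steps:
R = 32 (R = 2*(5*4 - 4) = 2*(20 - 4) = 2*16 = 32)
W(r) = (r + (5 + r)²)/r (W(r) = 2*((r + (r + 5)²)/(r + r)) = 2*((r + (5 + r)²)/((2*r))) = 2*((r + (5 + r)²)*(1/(2*r))) = 2*((r + (5 + r)²)/(2*r)) = (r + (5 + r)²)/r)
q(-8) + W(R)*(-178) = -8 + ((32 + (5 + 32)²)/32)*(-178) = -8 + ((32 + 37²)/32)*(-178) = -8 + ((32 + 1369)/32)*(-178) = -8 + ((1/32)*1401)*(-178) = -8 + (1401/32)*(-178) = -8 - 124689/16 = -124817/16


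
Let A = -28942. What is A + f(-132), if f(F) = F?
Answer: -29074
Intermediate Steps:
A + f(-132) = -28942 - 132 = -29074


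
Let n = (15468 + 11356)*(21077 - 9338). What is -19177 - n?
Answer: -314906113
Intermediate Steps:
n = 314886936 (n = 26824*11739 = 314886936)
-19177 - n = -19177 - 1*314886936 = -19177 - 314886936 = -314906113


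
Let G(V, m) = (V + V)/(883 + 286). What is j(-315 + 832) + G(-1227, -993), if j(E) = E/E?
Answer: -1285/1169 ≈ -1.0992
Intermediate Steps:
G(V, m) = 2*V/1169 (G(V, m) = (2*V)/1169 = (2*V)*(1/1169) = 2*V/1169)
j(E) = 1
j(-315 + 832) + G(-1227, -993) = 1 + (2/1169)*(-1227) = 1 - 2454/1169 = -1285/1169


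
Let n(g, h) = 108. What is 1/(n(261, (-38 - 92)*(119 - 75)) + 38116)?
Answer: 1/38224 ≈ 2.6162e-5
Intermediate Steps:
1/(n(261, (-38 - 92)*(119 - 75)) + 38116) = 1/(108 + 38116) = 1/38224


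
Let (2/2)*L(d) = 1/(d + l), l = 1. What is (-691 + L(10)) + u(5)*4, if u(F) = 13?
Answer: -7028/11 ≈ -638.91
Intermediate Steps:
L(d) = 1/(1 + d) (L(d) = 1/(d + 1) = 1/(1 + d))
(-691 + L(10)) + u(5)*4 = (-691 + 1/(1 + 10)) + 13*4 = (-691 + 1/11) + 52 = -7600/11 + 52 = -7028/11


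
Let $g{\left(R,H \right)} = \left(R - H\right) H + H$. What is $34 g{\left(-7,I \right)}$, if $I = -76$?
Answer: $-180880$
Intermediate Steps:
$g{\left(R,H \right)} = H + H \left(R - H\right)$ ($g{\left(R,H \right)} = H \left(R - H\right) + H = H + H \left(R - H\right)$)
$34 g{\left(-7,I \right)} = 34 \left(- 76 \left(1 - 7 - -76\right)\right) = 34 \left(- 76 \left(1 - 7 + 76\right)\right) = 34 \left(\left(-76\right) 70\right) = 34 \left(-5320\right) = -180880$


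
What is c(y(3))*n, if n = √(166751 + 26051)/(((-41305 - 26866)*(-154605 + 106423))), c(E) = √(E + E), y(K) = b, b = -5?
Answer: I*√482005/1642307561 ≈ 4.2274e-7*I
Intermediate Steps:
y(K) = -5
c(E) = √2*√E (c(E) = √(2*E) = √2*√E)
n = √192802/3284615122 (n = √192802/((-68171*(-48182))) = √192802/3284615122 ≈ 1.3368e-7)
c(y(3))*n = (√2*√(-5))*(√192802/3284615122) = (√2*(I*√5))*(√192802/3284615122) = (I*√10)*(√192802/3284615122) = I*√482005/1642307561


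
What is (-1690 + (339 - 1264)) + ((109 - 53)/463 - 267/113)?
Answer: -136931478/52319 ≈ -2617.2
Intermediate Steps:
(-1690 + (339 - 1264)) + ((109 - 53)/463 - 267/113) = (-1690 - 925) + (56*(1/463) - 267*1/113) = -2615 + (56/463 - 267/113) = -2615 - 117293/52319 = -136931478/52319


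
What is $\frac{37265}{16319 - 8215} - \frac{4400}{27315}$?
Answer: $\frac{196447175}{44272152} \approx 4.4373$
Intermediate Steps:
$\frac{37265}{16319 - 8215} - \frac{4400}{27315} = \frac{37265}{16319 - 8215} - \frac{880}{5463} = \frac{37265}{8104} - \frac{880}{5463} = \frac{196447175}{44272152}$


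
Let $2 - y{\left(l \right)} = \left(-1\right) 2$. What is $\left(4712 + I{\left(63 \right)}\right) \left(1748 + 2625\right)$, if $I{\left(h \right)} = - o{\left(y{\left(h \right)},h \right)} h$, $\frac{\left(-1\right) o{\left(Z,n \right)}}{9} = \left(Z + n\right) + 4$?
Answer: $196649437$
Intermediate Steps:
$y{\left(l \right)} = 4$ ($y{\left(l \right)} = 2 - \left(-1\right) 2 = 2 - -2 = 2 + 2 = 4$)
$o{\left(Z,n \right)} = -36 - 9 Z - 9 n$ ($o{\left(Z,n \right)} = - 9 \left(\left(Z + n\right) + 4\right) = - 9 \left(4 + Z + n\right) = -36 - 9 Z - 9 n$)
$I{\left(h \right)} = - h \left(-72 - 9 h\right)$ ($I{\left(h \right)} = - \left(-36 - 36 - 9 h\right) h = - \left(-72 - 9 h\right) h = - h \left(-72 - 9 h\right)$)
$\left(4712 + I{\left(63 \right)}\right) \left(1748 + 2625\right) = \left(4712 + 9 \cdot 63 \left(8 + 63\right)\right) \left(1748 + 2625\right) = \left(4712 + 9 \cdot 63 \cdot 71\right) 4373 = \left(4712 + 40257\right) 4373 = 44969 \cdot 4373 = 196649437$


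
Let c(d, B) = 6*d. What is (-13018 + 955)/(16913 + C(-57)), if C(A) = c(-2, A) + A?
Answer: -12063/16844 ≈ -0.71616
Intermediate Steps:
C(A) = -12 + A (C(A) = 6*(-2) + A = -12 + A)
(-13018 + 955)/(16913 + C(-57)) = (-13018 + 955)/(16913 + (-12 - 57)) = -12063/(16913 - 69) = -12063/16844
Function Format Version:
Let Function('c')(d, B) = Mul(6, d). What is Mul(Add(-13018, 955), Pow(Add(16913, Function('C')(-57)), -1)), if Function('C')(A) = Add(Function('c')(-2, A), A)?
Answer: Rational(-12063, 16844) ≈ -0.71616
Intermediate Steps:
Function('C')(A) = Add(-12, A) (Function('C')(A) = Add(Mul(6, -2), A) = Add(-12, A))
Mul(Add(-13018, 955), Pow(Add(16913, Function('C')(-57)), -1)) = Mul(Add(-13018, 955), Pow(Add(16913, Add(-12, -57)), -1)) = Mul(-12063, Pow(Add(16913, -69), -1)) = Mul(-12063, Pow(16844, -1)) = Mul(-12063, Rational(1, 16844)) = Rational(-12063, 16844)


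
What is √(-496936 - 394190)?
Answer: 3*I*√99014 ≈ 944.0*I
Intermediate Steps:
√(-496936 - 394190) = √(-891126) = 3*I*√99014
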